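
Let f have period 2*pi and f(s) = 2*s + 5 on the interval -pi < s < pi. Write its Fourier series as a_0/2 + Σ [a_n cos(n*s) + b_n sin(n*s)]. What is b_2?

-2

b_2 = 1/pi ∫_{-pi}^{pi} f(s) sin(2*s) ds.
Integrating by parts (boundary term plus one more integral), an antiderivative of (2*s + 5) sin(2*s) is -s*cos(2*s) + sin(2*s)/2 - 5*cos(2*s)/2; evaluating from -pi to pi: ∫_{-pi}^{pi} (2*s + 5) sin(2*s) ds = (-pi - 5/2) - (-5/2 + pi) = -2*pi.
Hence b_2 = (1/pi)·(-2*pi) = -2.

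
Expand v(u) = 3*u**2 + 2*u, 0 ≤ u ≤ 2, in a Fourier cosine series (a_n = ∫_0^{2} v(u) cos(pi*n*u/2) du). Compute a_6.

4/(3*pi**2)

a_6 = ∫_0^{2} (3*u**2 + 2*u) cos(3*pi*u) du.
Integrating by parts twice (tabular method), an antiderivative of (3*u**2 + 2*u) cos(3*pi*u) is u**2*sin(3*pi*u)/pi + 2*u*sin(3*pi*u)/(3*pi) + 2*u*cos(3*pi*u)/(3*pi**2) - 2*sin(3*pi*u)/(9*pi**3) + 2*cos(3*pi*u)/(9*pi**2); evaluating from 0 to 2: ∫_{0}^{2} (3*u**2 + 2*u) cos(3*pi*u) du = (14/(9*pi**2)) - (2/(9*pi**2)) = 4/(3*pi**2).
Hence a_6 = 4/(3*pi**2).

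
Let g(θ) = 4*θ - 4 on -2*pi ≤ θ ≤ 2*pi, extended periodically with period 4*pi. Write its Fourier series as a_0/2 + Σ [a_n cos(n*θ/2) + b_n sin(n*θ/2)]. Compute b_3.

16/3

b_3 = (1/(2*pi)) ∫_{-2*pi}^{2*pi} g(θ) sin(3*θ/2) dθ.
Integrating by parts (boundary term plus one more integral), an antiderivative of (4*θ - 4) sin(3*θ/2) is -8*θ*cos(3*θ/2)/3 + 16*sin(3*θ/2)/9 + 8*cos(3*θ/2)/3; evaluating from -2*pi to 2*pi: ∫_{-2*pi}^{2*pi} (4*θ - 4) sin(3*θ/2) dθ = (-8/3 + 16*pi/3) - (-16*pi/3 - 8/3) = 32*pi/3.
Hence b_3 = (1/(2*pi))·(32*pi/3) = 16/3.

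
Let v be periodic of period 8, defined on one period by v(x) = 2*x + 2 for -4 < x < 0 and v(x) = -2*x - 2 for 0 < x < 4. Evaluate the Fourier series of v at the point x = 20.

-8

x = 20 differs from x = 4 by 2 full period(s), and the series is 8-periodic.
At x = 4 the one-sided limits are v(4^-) = -10 and v(4^+) = -6.
By Dirichlet's theorem the series converges to their average, [(-10) + (-6)]/2 = -8.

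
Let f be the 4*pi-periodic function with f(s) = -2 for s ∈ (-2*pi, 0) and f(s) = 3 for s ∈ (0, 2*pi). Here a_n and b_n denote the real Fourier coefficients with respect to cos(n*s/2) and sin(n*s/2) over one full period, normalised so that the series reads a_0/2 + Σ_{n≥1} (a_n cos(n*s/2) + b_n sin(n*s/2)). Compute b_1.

10/pi

b_1 = (1/(2*pi)) ∫_{-2*pi}^{2*pi} f(s) sin(s/2) ds.
Split the integral at the breakpoints.
Directly, an antiderivative of (-2) sin(s/2) is 4*cos(s/2); evaluating from -2*pi to 0: ∫_{-2*pi}^{0} (-2) sin(s/2) ds = (4) - (-4) = 8.
Directly, an antiderivative of (3) sin(s/2) is -6*cos(s/2); evaluating from 0 to 2*pi: ∫_{0}^{2*pi} (3) sin(s/2) ds = (6) - (-6) = 12.
Summing the pieces and multiplying by (1/(2*pi)) gives b_1 = 10/pi.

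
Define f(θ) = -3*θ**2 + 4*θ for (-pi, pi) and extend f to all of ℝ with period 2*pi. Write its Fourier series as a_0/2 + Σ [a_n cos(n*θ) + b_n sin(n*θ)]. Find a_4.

a_4 = 1/pi ∫_{-pi}^{pi} f(θ) cos(4*θ) dθ.
Integrating by parts twice (tabular method), an antiderivative of (-3*θ**2 + 4*θ) cos(4*θ) is -3*θ**2*sin(4*θ)/4 + θ*sin(4*θ) - 3*θ*cos(4*θ)/8 + 3*sin(4*θ)/32 + cos(4*θ)/4; evaluating from -pi to pi: ∫_{-pi}^{pi} (-3*θ**2 + 4*θ) cos(4*θ) dθ = (1/4 - 3*pi/8) - (1/4 + 3*pi/8) = -3*pi/4.
Hence a_4 = (1/pi)·(-3*pi/4) = -3/4.

-3/4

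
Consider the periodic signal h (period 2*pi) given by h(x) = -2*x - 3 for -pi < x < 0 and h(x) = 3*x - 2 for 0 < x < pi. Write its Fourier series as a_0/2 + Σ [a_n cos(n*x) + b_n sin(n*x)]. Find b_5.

b_5 = 1/pi ∫_{-pi}^{pi} h(x) sin(5*x) dx.
Split the integral at the breakpoints.
Integrating by parts (boundary term plus one more integral), an antiderivative of (-2*x - 3) sin(5*x) is 2*x*cos(5*x)/5 - 2*sin(5*x)/25 + 3*cos(5*x)/5; evaluating from -pi to 0: ∫_{-pi}^{0} (-2*x - 3) sin(5*x) dx = (3/5) - (-3/5 + 2*pi/5) = 6/5 - 2*pi/5.
Integrating by parts (boundary term plus one more integral), an antiderivative of (3*x - 2) sin(5*x) is -3*x*cos(5*x)/5 + 3*sin(5*x)/25 + 2*cos(5*x)/5; evaluating from 0 to pi: ∫_{0}^{pi} (3*x - 2) sin(5*x) dx = (-2/5 + 3*pi/5) - (2/5) = -4/5 + 3*pi/5.
Summing the pieces and multiplying by (1/pi) gives b_5 = (2 + pi)/(5*pi).

(2 + pi)/(5*pi)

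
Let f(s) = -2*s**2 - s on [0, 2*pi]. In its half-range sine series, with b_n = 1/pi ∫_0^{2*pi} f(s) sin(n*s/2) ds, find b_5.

b_5 = 1/pi ∫_0^{2*pi} (-2*s**2 - s) sin(5*s/2) ds.
Integrating by parts twice (tabular method), an antiderivative of (-2*s**2 - s) sin(5*s/2) is 4*s**2*cos(5*s/2)/5 - 16*s*sin(5*s/2)/25 + 2*s*cos(5*s/2)/5 - 4*sin(5*s/2)/25 - 32*cos(5*s/2)/125; evaluating from 0 to 2*pi: ∫_{0}^{2*pi} (-2*s**2 - s) sin(5*s/2) ds = (-16*pi**2/5 - 4*pi/5 + 32/125) - (-32/125) = -16*pi**2/5 - 4*pi/5 + 64/125.
Hence b_5 = (1/pi)·(-16*pi**2/5 - 4*pi/5 + 64/125) = 4*(-100*pi**2 - 25*pi + 16)/(125*pi).

4*(-100*pi**2 - 25*pi + 16)/(125*pi)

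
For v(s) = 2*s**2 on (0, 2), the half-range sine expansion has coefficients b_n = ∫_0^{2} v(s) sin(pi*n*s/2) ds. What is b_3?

16*(-4 + 9*pi**2)/(27*pi**3)

b_3 = ∫_0^{2} (2*s**2) sin(3*pi*s/2) ds.
Integrating by parts twice (tabular method), an antiderivative of (2*s**2) sin(3*pi*s/2) is -4*s**2*cos(3*pi*s/2)/(3*pi) + 16*s*sin(3*pi*s/2)/(9*pi**2) + 32*cos(3*pi*s/2)/(27*pi**3); evaluating from 0 to 2: ∫_{0}^{2} (2*s**2) sin(3*pi*s/2) ds = (16*(-2 + 9*pi**2)/(27*pi**3)) - (32/(27*pi**3)) = 16*(-4 + 9*pi**2)/(27*pi**3).
Hence b_3 = 16*(-4 + 9*pi**2)/(27*pi**3).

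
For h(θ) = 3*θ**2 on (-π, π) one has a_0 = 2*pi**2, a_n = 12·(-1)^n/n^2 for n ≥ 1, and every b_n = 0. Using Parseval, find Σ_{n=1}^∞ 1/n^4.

Parseval: a_0^2/2 + Σ a_n^2 = (1/π) ∫_{-π}^{π} h(θ)^2 dθ = 18*pi**4/5.
Subtract a_0^2/2 = 2*pi**4: Σ a_n^2 = 8*pi**4/5.
Since a_n^2 = 144/n^4, Σ 1/n^4 = pi**4/90.

pi**4/90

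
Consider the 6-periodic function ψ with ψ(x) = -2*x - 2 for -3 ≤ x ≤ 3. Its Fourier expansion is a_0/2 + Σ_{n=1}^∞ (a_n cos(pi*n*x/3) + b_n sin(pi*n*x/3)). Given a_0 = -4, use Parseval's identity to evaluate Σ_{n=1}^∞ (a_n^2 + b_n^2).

Parseval: a_0^2/2 + Σ_{n≥1} (a_n^2+b_n^2) = 1/3 ∫_{-3}^{3} ψ(x)^2 dx = 32.
Subtract a_0^2/2 = 8: Σ (a_n^2+b_n^2) = 24.

24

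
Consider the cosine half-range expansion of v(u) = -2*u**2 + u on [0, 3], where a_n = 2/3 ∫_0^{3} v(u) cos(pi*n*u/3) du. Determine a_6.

a_6 = 2/3 ∫_0^{3} (-2*u**2 + u) cos(2*pi*u) du.
Integrating by parts twice (tabular method), an antiderivative of (-2*u**2 + u) cos(2*pi*u) is -u**2*sin(2*pi*u)/pi + u*sin(2*pi*u)/(2*pi) - u*cos(2*pi*u)/pi**2 + sin(2*pi*u)/(2*pi**3) + cos(2*pi*u)/(4*pi**2); evaluating from 0 to 3: ∫_{0}^{3} (-2*u**2 + u) cos(2*pi*u) du = (-11/(4*pi**2)) - (1/(4*pi**2)) = -3/pi**2.
Hence a_6 = (2/3)·(-3/pi**2) = -2/pi**2.

-2/pi**2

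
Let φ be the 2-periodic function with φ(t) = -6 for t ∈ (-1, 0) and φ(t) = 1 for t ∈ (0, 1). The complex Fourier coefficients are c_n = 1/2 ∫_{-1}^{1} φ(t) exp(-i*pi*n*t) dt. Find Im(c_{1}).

-7/pi

Since φ is real-valued, Im(c_{1}) = -1/2 ∫_{-1}^{1} φ(t) sin(pi*t) dt = -b_{1}/2.
Split the integral at the breakpoints.
Directly, an antiderivative of (-6) sin(pi*t) is 6*cos(pi*t)/pi; evaluating from -1 to 0: ∫_{-1}^{0} (-6) sin(pi*t) dt = (6/pi) - (-6/pi) = 12/pi.
Directly, an antiderivative of (1) sin(pi*t) is -cos(pi*t)/pi; evaluating from 0 to 1: ∫_{0}^{1} (1) sin(pi*t) dt = (1/pi) - (-1/pi) = 2/pi.
So ∫_{-1}^{1} φ(t) sin(pi*t) dt = 14/pi.
Hence Im(c_{1}) = (-1/2)·(14/pi) = -7/pi.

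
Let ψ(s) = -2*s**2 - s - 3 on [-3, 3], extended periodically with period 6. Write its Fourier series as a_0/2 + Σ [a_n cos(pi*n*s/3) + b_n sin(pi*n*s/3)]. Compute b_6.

b_6 = 1/3 ∫_{-3}^{3} ψ(s) sin(2*pi*s) ds.
Integrating by parts twice (tabular method), an antiderivative of (-2*s**2 - s - 3) sin(2*pi*s) is s**2*cos(2*pi*s)/pi - s*sin(2*pi*s)/pi**2 + s*cos(2*pi*s)/(2*pi) - sin(2*pi*s)/(4*pi**2) - cos(2*pi*s)/(2*pi**3) + 3*cos(2*pi*s)/(2*pi); evaluating from -3 to 3: ∫_{-3}^{3} (-2*s**2 - s - 3) sin(2*pi*s) ds = (-1/(2*pi**3) + 12/pi) - (-1/(2*pi**3) + 9/pi) = 3/pi.
Hence b_6 = (1/3)·(3/pi) = 1/pi.

1/pi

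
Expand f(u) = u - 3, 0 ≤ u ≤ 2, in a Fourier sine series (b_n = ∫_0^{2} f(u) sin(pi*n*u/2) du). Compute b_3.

-8/(3*pi)

b_3 = ∫_0^{2} (u - 3) sin(3*pi*u/2) du.
Integrating by parts (boundary term plus one more integral), an antiderivative of (u - 3) sin(3*pi*u/2) is -2*u*cos(3*pi*u/2)/(3*pi) + 4*sin(3*pi*u/2)/(9*pi**2) + 2*cos(3*pi*u/2)/pi; evaluating from 0 to 2: ∫_{0}^{2} (u - 3) sin(3*pi*u/2) du = (-2/(3*pi)) - (2/pi) = -8/(3*pi).
Hence b_3 = -8/(3*pi).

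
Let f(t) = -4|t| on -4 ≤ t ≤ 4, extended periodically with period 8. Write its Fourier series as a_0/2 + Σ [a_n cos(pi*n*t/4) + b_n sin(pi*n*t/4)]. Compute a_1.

64/pi**2

a_1 = 1/4 ∫_{-4}^{4} f(t) cos(pi*t/4) dt.
f is even and cos(pi*t/4) is even, so the integrand is even and a_1 = 1/2 ∫_0^{4} f(t) cos(pi*t/4) dt.
Integrating by parts (boundary term plus one more integral), an antiderivative of (-4*t) cos(pi*t/4) is -16*t*sin(pi*t/4)/pi - 64*cos(pi*t/4)/pi**2; evaluating from 0 to 4: ∫_{0}^{4} (-4*t) cos(pi*t/4) dt = (64/pi**2) - (-64/pi**2) = 128/pi**2.
Hence a_1 = (1/2)·(128/pi**2) = 64/pi**2.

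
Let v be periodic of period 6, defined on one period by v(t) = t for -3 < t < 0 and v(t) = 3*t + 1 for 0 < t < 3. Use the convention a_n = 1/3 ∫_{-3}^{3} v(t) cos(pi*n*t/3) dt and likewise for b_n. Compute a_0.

a_0 = 1/3 ∫_{-3}^{3} v(t) dt = 1/3 · (12) = 4.

4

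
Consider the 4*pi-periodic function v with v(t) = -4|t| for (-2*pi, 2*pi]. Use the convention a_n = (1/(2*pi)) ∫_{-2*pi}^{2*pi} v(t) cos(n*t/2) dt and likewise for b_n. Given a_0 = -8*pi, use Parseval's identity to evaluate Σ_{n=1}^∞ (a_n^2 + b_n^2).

32*pi**2/3

Parseval: a_0^2/2 + Σ_{n≥1} (a_n^2+b_n^2) = (1/(2*pi)) ∫_{-2*pi}^{2*pi} v(t)^2 dt = 128*pi**2/3.
Subtract a_0^2/2 = 32*pi**2: Σ (a_n^2+b_n^2) = 32*pi**2/3.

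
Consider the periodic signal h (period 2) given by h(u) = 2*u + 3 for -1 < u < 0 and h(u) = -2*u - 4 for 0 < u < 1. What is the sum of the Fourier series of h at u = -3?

u = -3 differs from u = 1 by -2 full period(s), and the series is 2-periodic.
At u = 1 the one-sided limits are h(1^-) = -6 and h(1^+) = 1.
By Dirichlet's theorem the series converges to their average, [(-6) + (1)]/2 = -5/2.

-5/2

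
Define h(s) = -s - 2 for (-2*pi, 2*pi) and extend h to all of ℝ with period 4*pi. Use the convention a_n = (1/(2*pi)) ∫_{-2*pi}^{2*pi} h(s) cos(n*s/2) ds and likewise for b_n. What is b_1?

b_1 = (1/(2*pi)) ∫_{-2*pi}^{2*pi} h(s) sin(s/2) ds.
Integrating by parts (boundary term plus one more integral), an antiderivative of (-s - 2) sin(s/2) is 2*s*cos(s/2) - 4*sin(s/2) + 4*cos(s/2); evaluating from -2*pi to 2*pi: ∫_{-2*pi}^{2*pi} (-s - 2) sin(s/2) ds = (-4*pi - 4) - (-4 + 4*pi) = -8*pi.
Hence b_1 = (1/(2*pi))·(-8*pi) = -4.

-4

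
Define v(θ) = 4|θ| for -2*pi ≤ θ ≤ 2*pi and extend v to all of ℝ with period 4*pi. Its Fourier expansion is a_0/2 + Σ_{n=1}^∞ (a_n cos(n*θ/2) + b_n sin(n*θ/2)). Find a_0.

8*pi

a_0 = (1/(2*pi)) ∫_{-2*pi}^{2*pi} v(θ) dθ = (1/(2*pi)) · (16*pi**2) = 8*pi.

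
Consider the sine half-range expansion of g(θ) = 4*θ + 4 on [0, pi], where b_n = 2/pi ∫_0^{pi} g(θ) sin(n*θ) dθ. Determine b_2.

b_2 = 2/pi ∫_0^{pi} (4*θ + 4) sin(2*θ) dθ.
Integrating by parts (boundary term plus one more integral), an antiderivative of (4*θ + 4) sin(2*θ) is -2*θ*cos(2*θ) + sin(2*θ) - 2*cos(2*θ); evaluating from 0 to pi: ∫_{0}^{pi} (4*θ + 4) sin(2*θ) dθ = (-2*pi - 2) - (-2) = -2*pi.
Hence b_2 = (2/pi)·(-2*pi) = -4.

-4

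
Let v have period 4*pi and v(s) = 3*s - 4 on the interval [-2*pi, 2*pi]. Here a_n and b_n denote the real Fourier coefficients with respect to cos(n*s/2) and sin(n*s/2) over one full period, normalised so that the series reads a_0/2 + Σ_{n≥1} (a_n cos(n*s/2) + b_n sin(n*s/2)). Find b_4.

b_4 = (1/(2*pi)) ∫_{-2*pi}^{2*pi} v(s) sin(2*s) ds.
Integrating by parts (boundary term plus one more integral), an antiderivative of (3*s - 4) sin(2*s) is -3*s*cos(2*s)/2 + 3*sin(2*s)/4 + 2*cos(2*s); evaluating from -2*pi to 2*pi: ∫_{-2*pi}^{2*pi} (3*s - 4) sin(2*s) ds = (2 - 3*pi) - (2 + 3*pi) = -6*pi.
Hence b_4 = (1/(2*pi))·(-6*pi) = -3.

-3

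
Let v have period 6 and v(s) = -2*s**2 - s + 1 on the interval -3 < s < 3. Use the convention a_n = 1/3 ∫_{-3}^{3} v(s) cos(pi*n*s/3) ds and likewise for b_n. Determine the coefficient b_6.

b_6 = 1/3 ∫_{-3}^{3} v(s) sin(2*pi*s) ds.
Integrating by parts twice (tabular method), an antiderivative of (-2*s**2 - s + 1) sin(2*pi*s) is s**2*cos(2*pi*s)/pi - s*sin(2*pi*s)/pi**2 + s*cos(2*pi*s)/(2*pi) - sin(2*pi*s)/(4*pi**2) - cos(2*pi*s)/(2*pi) - cos(2*pi*s)/(2*pi**3); evaluating from -3 to 3: ∫_{-3}^{3} (-2*s**2 - s + 1) sin(2*pi*s) ds = (-1/(2*pi**3) + 10/pi) - (-1/(2*pi**3) + 7/pi) = 3/pi.
Hence b_6 = (1/3)·(3/pi) = 1/pi.

1/pi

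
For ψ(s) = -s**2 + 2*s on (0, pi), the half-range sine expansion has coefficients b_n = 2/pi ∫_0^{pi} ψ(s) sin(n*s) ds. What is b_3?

b_3 = 2/pi ∫_0^{pi} (-s**2 + 2*s) sin(3*s) ds.
Integrating by parts twice (tabular method), an antiderivative of (-s**2 + 2*s) sin(3*s) is s**2*cos(3*s)/3 - 2*s*sin(3*s)/9 - 2*s*cos(3*s)/3 + 2*sin(3*s)/9 - 2*cos(3*s)/27; evaluating from 0 to pi: ∫_{0}^{pi} (-s**2 + 2*s) sin(3*s) ds = (-pi**2/3 + 2/27 + 2*pi/3) - (-2/27) = -pi**2/3 + 4/27 + 2*pi/3.
Hence b_3 = (2/pi)·(-pi**2/3 + 4/27 + 2*pi/3) = 2*(-9*pi**2 + 4 + 18*pi)/(27*pi).

2*(-9*pi**2 + 4 + 18*pi)/(27*pi)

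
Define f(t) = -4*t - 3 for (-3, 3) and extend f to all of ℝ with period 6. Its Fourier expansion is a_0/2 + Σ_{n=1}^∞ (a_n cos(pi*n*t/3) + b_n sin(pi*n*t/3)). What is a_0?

-6

a_0 = 1/3 ∫_{-3}^{3} f(t) dt = 1/3 · (-18) = -6.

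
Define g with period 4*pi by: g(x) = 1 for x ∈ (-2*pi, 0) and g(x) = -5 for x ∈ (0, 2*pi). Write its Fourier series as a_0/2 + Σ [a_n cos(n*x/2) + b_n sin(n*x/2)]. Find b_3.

-4/pi

b_3 = (1/(2*pi)) ∫_{-2*pi}^{2*pi} g(x) sin(3*x/2) dx.
Split the integral at the breakpoints.
Directly, an antiderivative of (1) sin(3*x/2) is -2*cos(3*x/2)/3; evaluating from -2*pi to 0: ∫_{-2*pi}^{0} (1) sin(3*x/2) dx = (-2/3) - (2/3) = -4/3.
Directly, an antiderivative of (-5) sin(3*x/2) is 10*cos(3*x/2)/3; evaluating from 0 to 2*pi: ∫_{0}^{2*pi} (-5) sin(3*x/2) dx = (-10/3) - (10/3) = -20/3.
Summing the pieces and multiplying by (1/(2*pi)) gives b_3 = -4/pi.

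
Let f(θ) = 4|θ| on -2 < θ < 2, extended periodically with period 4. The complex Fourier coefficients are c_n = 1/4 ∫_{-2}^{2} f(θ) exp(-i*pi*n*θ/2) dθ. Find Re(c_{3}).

-16/(9*pi**2)

Since f is real-valued, Re(c_{3}) = 1/4 ∫_{-2}^{2} f(θ) cos(3*pi*θ/2) dθ = a_{3}/2.
f is even and cos(3*pi*θ/2) is even, so the integrand is even: ∫_{-2}^{2} f(θ) cos(3*pi*θ/2) dθ = 2∫_0^{2} f(θ) cos(3*pi*θ/2) dθ.
Integrating by parts (boundary term plus one more integral), an antiderivative of (4*θ) cos(3*pi*θ/2) is 8*θ*sin(3*pi*θ/2)/(3*pi) + 16*cos(3*pi*θ/2)/(9*pi**2); evaluating from 0 to 2: ∫_{0}^{2} (4*θ) cos(3*pi*θ/2) dθ = (-16/(9*pi**2)) - (16/(9*pi**2)) = -32/(9*pi**2).
So ∫_{-2}^{2} f(θ) cos(3*pi*θ/2) dθ = -64/(9*pi**2).
Hence Re(c_{3}) = (1/4)·(-64/(9*pi**2)) = -16/(9*pi**2).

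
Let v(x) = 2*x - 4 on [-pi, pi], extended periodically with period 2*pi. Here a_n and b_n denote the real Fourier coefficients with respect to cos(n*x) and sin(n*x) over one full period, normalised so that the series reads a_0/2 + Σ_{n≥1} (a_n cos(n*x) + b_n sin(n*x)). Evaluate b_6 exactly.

-2/3

b_6 = 1/pi ∫_{-pi}^{pi} v(x) sin(6*x) dx.
Integrating by parts (boundary term plus one more integral), an antiderivative of (2*x - 4) sin(6*x) is -x*cos(6*x)/3 + sin(6*x)/18 + 2*cos(6*x)/3; evaluating from -pi to pi: ∫_{-pi}^{pi} (2*x - 4) sin(6*x) dx = (2/3 - pi/3) - (2/3 + pi/3) = -2*pi/3.
Hence b_6 = (1/pi)·(-2*pi/3) = -2/3.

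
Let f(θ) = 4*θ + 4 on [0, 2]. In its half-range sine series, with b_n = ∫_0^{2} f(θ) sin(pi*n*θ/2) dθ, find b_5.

b_5 = ∫_0^{2} (4*θ + 4) sin(5*pi*θ/2) dθ.
Integrating by parts (boundary term plus one more integral), an antiderivative of (4*θ + 4) sin(5*pi*θ/2) is -8*θ*cos(5*pi*θ/2)/(5*pi) + 16*sin(5*pi*θ/2)/(25*pi**2) - 8*cos(5*pi*θ/2)/(5*pi); evaluating from 0 to 2: ∫_{0}^{2} (4*θ + 4) sin(5*pi*θ/2) dθ = (24/(5*pi)) - (-8/(5*pi)) = 32/(5*pi).
Hence b_5 = 32/(5*pi).

32/(5*pi)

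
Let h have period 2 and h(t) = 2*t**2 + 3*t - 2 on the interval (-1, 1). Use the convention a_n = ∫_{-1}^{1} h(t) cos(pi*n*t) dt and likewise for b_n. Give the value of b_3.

b_3 = ∫_{-1}^{1} h(t) sin(3*pi*t) dt.
Integrating by parts twice (tabular method), an antiderivative of (2*t**2 + 3*t - 2) sin(3*pi*t) is -2*t**2*cos(3*pi*t)/(3*pi) + 4*t*sin(3*pi*t)/(9*pi**2) - t*cos(3*pi*t)/pi + sin(3*pi*t)/(3*pi**2) + 4*cos(3*pi*t)/(27*pi**3) + 2*cos(3*pi*t)/(3*pi); evaluating from -1 to 1: ∫_{-1}^{1} (2*t**2 + 3*t - 2) sin(3*pi*t) dt = ((-4/27 + pi**2)/pi**3) - ((-pi**2 - 4/27)/pi**3) = 2/pi.
Hence b_3 = 2/pi.

2/pi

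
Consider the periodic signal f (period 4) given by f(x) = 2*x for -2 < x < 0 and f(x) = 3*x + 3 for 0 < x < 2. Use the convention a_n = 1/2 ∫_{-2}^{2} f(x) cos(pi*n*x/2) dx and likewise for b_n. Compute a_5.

a_5 = 1/2 ∫_{-2}^{2} f(x) cos(5*pi*x/2) dx.
Split the integral at the breakpoints.
Integrating by parts (boundary term plus one more integral), an antiderivative of (2*x) cos(5*pi*x/2) is 4*x*sin(5*pi*x/2)/(5*pi) + 8*cos(5*pi*x/2)/(25*pi**2); evaluating from -2 to 0: ∫_{-2}^{0} (2*x) cos(5*pi*x/2) dx = (8/(25*pi**2)) - (-8/(25*pi**2)) = 16/(25*pi**2).
Integrating by parts (boundary term plus one more integral), an antiderivative of (3*x + 3) cos(5*pi*x/2) is 6*x*sin(5*pi*x/2)/(5*pi) + 6*sin(5*pi*x/2)/(5*pi) + 12*cos(5*pi*x/2)/(25*pi**2); evaluating from 0 to 2: ∫_{0}^{2} (3*x + 3) cos(5*pi*x/2) dx = (-12/(25*pi**2)) - (12/(25*pi**2)) = -24/(25*pi**2).
Summing the pieces and multiplying by (1/2) gives a_5 = -4/(25*pi**2).

-4/(25*pi**2)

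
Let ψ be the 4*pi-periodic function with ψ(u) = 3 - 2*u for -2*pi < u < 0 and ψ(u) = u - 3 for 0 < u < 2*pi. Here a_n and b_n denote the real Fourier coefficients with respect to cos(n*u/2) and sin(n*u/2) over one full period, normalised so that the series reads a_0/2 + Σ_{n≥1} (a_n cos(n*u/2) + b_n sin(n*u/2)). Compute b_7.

2*(-6 - pi)/(7*pi)

b_7 = (1/(2*pi)) ∫_{-2*pi}^{2*pi} ψ(u) sin(7*u/2) du.
Split the integral at the breakpoints.
Integrating by parts (boundary term plus one more integral), an antiderivative of (3 - 2*u) sin(7*u/2) is 4*u*cos(7*u/2)/7 - 8*sin(7*u/2)/49 - 6*cos(7*u/2)/7; evaluating from -2*pi to 0: ∫_{-2*pi}^{0} (3 - 2*u) sin(7*u/2) du = (-6/7) - (6/7 + 8*pi/7) = -8*pi/7 - 12/7.
Integrating by parts (boundary term plus one more integral), an antiderivative of (u - 3) sin(7*u/2) is -2*u*cos(7*u/2)/7 + 4*sin(7*u/2)/49 + 6*cos(7*u/2)/7; evaluating from 0 to 2*pi: ∫_{0}^{2*pi} (u - 3) sin(7*u/2) du = (-6/7 + 4*pi/7) - (6/7) = -12/7 + 4*pi/7.
Summing the pieces and multiplying by (1/(2*pi)) gives b_7 = 2*(-6 - pi)/(7*pi).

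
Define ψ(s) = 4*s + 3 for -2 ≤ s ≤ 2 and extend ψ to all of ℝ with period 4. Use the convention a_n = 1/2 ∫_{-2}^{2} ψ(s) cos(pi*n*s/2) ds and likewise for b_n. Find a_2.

a_2 = 1/2 ∫_{-2}^{2} ψ(s) cos(pi*s) ds.
Integrating by parts (boundary term plus one more integral), an antiderivative of (4*s + 3) cos(pi*s) is 4*s*sin(pi*s)/pi + 3*sin(pi*s)/pi + 4*cos(pi*s)/pi**2; evaluating from -2 to 2: ∫_{-2}^{2} (4*s + 3) cos(pi*s) ds = (4/pi**2) - (4/pi**2) = 0.
Hence a_2 = (1/2)·(0) = 0.

0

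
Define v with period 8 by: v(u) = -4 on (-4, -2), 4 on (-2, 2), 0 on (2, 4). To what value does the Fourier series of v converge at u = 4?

At u = 4 the one-sided limits are v(4^-) = 0 and v(4^+) = -4.
By Dirichlet's theorem the series converges to their average, [(0) + (-4)]/2 = -2.

-2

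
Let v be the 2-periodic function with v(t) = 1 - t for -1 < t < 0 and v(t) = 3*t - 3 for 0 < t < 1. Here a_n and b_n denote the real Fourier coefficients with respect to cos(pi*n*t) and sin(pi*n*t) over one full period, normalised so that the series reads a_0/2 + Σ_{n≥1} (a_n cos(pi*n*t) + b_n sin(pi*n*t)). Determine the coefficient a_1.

a_1 = ∫_{-1}^{1} v(t) cos(pi*t) dt.
Split the integral at the breakpoints.
Integrating by parts (boundary term plus one more integral), an antiderivative of (1 - t) cos(pi*t) is -t*sin(pi*t)/pi + sin(pi*t)/pi - cos(pi*t)/pi**2; evaluating from -1 to 0: ∫_{-1}^{0} (1 - t) cos(pi*t) dt = (-1/pi**2) - (pi**(-2)) = -2/pi**2.
Integrating by parts (boundary term plus one more integral), an antiderivative of (3*t - 3) cos(pi*t) is 3*t*sin(pi*t)/pi - 3*sin(pi*t)/pi + 3*cos(pi*t)/pi**2; evaluating from 0 to 1: ∫_{0}^{1} (3*t - 3) cos(pi*t) dt = (-3/pi**2) - (3/pi**2) = -6/pi**2.
Summing the pieces gives a_1 = -8/pi**2.

-8/pi**2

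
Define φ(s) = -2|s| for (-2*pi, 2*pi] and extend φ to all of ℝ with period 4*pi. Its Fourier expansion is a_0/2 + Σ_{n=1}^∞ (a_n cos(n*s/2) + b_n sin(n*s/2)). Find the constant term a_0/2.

-2*pi

a_0 = (1/(2*pi)) ∫_{-2*pi}^{2*pi} φ(s) ds = (1/(2*pi)) · (-8*pi**2) = -4*pi.
So the constant term a_0/2 = -2*pi.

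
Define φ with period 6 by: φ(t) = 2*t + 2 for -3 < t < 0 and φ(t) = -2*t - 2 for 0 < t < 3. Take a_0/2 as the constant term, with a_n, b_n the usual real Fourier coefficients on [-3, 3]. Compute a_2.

0

a_2 = 1/3 ∫_{-3}^{3} φ(t) cos(2*pi*t/3) dt.
Split the integral at the breakpoints.
Integrating by parts (boundary term plus one more integral), an antiderivative of (2*t + 2) cos(2*pi*t/3) is 3*t*sin(2*pi*t/3)/pi + 3*sin(2*pi*t/3)/pi + 9*cos(2*pi*t/3)/(2*pi**2); evaluating from -3 to 0: ∫_{-3}^{0} (2*t + 2) cos(2*pi*t/3) dt = (9/(2*pi**2)) - (9/(2*pi**2)) = 0.
Integrating by parts (boundary term plus one more integral), an antiderivative of (-2*t - 2) cos(2*pi*t/3) is -3*t*sin(2*pi*t/3)/pi - 3*sin(2*pi*t/3)/pi - 9*cos(2*pi*t/3)/(2*pi**2); evaluating from 0 to 3: ∫_{0}^{3} (-2*t - 2) cos(2*pi*t/3) dt = (-9/(2*pi**2)) - (-9/(2*pi**2)) = 0.
Summing the pieces and multiplying by (1/3) gives a_2 = 0.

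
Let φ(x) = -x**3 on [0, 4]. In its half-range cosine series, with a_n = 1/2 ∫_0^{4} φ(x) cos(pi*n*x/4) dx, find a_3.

128*(-4 + 9*pi**2)/(27*pi**4)

a_3 = 1/2 ∫_0^{4} (-x**3) cos(3*pi*x/4) dx.
Integrating by parts three times (tabular method), an antiderivative of (-x**3) cos(3*pi*x/4) is -4*x**3*sin(3*pi*x/4)/(3*pi) - 16*x**2*cos(3*pi*x/4)/(3*pi**2) + 128*x*sin(3*pi*x/4)/(9*pi**3) + 512*cos(3*pi*x/4)/(27*pi**4); evaluating from 0 to 4: ∫_{0}^{4} (-x**3) cos(3*pi*x/4) dx = (256*(-2 + 9*pi**2)/(27*pi**4)) - (512/(27*pi**4)) = 256*(-4 + 9*pi**2)/(27*pi**4).
Hence a_3 = (1/2)·(256*(-4 + 9*pi**2)/(27*pi**4)) = 128*(-4 + 9*pi**2)/(27*pi**4).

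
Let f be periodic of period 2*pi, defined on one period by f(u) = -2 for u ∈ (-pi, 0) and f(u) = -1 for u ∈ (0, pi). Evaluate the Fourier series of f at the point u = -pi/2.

f is continuous at u = -pi/2 with value -2, so the series converges to -2 there.

-2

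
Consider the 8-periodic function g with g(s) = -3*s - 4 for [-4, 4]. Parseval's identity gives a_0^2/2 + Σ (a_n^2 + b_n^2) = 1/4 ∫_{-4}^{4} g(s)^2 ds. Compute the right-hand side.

1/4 ∫_{-4}^{4} g(s)^2 ds = 1/4 · (512) = 128.

128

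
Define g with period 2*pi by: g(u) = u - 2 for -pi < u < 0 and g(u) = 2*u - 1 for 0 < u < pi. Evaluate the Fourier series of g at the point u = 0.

-3/2

At u = 0 the one-sided limits are g(0^-) = -2 and g(0^+) = -1.
By Dirichlet's theorem the series converges to their average, [(-2) + (-1)]/2 = -3/2.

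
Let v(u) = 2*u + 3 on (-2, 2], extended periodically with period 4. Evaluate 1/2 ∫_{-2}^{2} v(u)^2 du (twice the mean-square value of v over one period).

86/3

1/2 ∫_{-2}^{2} v(u)^2 du = 1/2 · (172/3) = 86/3.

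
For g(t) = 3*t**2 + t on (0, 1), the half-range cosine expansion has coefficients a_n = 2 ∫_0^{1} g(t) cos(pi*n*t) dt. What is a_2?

a_2 = 2 ∫_0^{1} (3*t**2 + t) cos(2*pi*t) dt.
Integrating by parts twice (tabular method), an antiderivative of (3*t**2 + t) cos(2*pi*t) is 3*t**2*sin(2*pi*t)/(2*pi) + t*sin(2*pi*t)/(2*pi) + 3*t*cos(2*pi*t)/(2*pi**2) - 3*sin(2*pi*t)/(4*pi**3) + cos(2*pi*t)/(4*pi**2); evaluating from 0 to 1: ∫_{0}^{1} (3*t**2 + t) cos(2*pi*t) dt = (7/(4*pi**2)) - (1/(4*pi**2)) = 3/(2*pi**2).
Hence a_2 = 2·(3/(2*pi**2)) = 3/pi**2.

3/pi**2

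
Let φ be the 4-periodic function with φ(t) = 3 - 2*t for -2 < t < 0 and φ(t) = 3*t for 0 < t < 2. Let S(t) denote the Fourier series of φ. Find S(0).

At t = 0 the one-sided limits are φ(0^-) = 3 and φ(0^+) = 0.
By Dirichlet's theorem the series converges to their average, [(3) + (0)]/2 = 3/2.

3/2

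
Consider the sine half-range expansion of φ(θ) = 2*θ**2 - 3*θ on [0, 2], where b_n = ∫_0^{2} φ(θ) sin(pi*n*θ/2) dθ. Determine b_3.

b_3 = ∫_0^{2} (2*θ**2 - 3*θ) sin(3*pi*θ/2) dθ.
Integrating by parts twice (tabular method), an antiderivative of (2*θ**2 - 3*θ) sin(3*pi*θ/2) is -4*θ**2*cos(3*pi*θ/2)/(3*pi) + 16*θ*sin(3*pi*θ/2)/(9*pi**2) + 2*θ*cos(3*pi*θ/2)/pi - 4*sin(3*pi*θ/2)/(3*pi**2) + 32*cos(3*pi*θ/2)/(27*pi**3); evaluating from 0 to 2: ∫_{0}^{2} (2*θ**2 - 3*θ) sin(3*pi*θ/2) dθ = (4*(-8 + 9*pi**2)/(27*pi**3)) - (32/(27*pi**3)) = 4*(-16 + 9*pi**2)/(27*pi**3).
Hence b_3 = 4*(-16 + 9*pi**2)/(27*pi**3).

4*(-16 + 9*pi**2)/(27*pi**3)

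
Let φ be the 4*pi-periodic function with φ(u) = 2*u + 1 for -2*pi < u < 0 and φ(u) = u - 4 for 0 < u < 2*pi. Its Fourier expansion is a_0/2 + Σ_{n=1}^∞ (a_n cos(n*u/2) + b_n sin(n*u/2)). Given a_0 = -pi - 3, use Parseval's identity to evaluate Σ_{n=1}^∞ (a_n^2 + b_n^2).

Parseval: a_0^2/2 + Σ_{n≥1} (a_n^2+b_n^2) = (1/(2*pi)) ∫_{-2*pi}^{2*pi} φ(u)^2 du = -12*pi + 17 + 20*pi**2/3.
Subtract a_0^2/2 = (3 + pi)**2/2: Σ (a_n^2+b_n^2) = -15*pi + 25/2 + 37*pi**2/6.

-15*pi + 25/2 + 37*pi**2/6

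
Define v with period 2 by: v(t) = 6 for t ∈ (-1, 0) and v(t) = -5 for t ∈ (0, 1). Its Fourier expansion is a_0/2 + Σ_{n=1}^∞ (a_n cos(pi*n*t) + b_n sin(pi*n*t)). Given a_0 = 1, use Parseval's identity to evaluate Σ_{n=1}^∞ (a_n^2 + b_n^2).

Parseval: a_0^2/2 + Σ_{n≥1} (a_n^2+b_n^2) = ∫_{-1}^{1} v(t)^2 dt = 61.
Subtract a_0^2/2 = 1/2: Σ (a_n^2+b_n^2) = 121/2.

121/2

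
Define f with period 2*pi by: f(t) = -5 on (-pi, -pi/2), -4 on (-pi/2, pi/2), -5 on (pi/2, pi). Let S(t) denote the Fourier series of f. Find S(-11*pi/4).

-5

t = -11*pi/4 differs from t = -3*pi/4 by -1 full period(s), and the series is 2*pi-periodic.
f is continuous at t = -3*pi/4 with value -5, so the series converges to -5 there.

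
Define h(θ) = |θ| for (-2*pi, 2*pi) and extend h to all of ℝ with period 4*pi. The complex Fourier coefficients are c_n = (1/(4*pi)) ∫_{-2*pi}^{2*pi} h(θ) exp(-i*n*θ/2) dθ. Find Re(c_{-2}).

0

Since h is real-valued, Re(c_{-2}) = (1/(4*pi)) ∫_{-2*pi}^{2*pi} h(θ) cos(-θ) dθ = a_{2}/2.
h is even and cos(-θ) is even, so the integrand is even: ∫_{-2*pi}^{2*pi} h(θ) cos(-θ) dθ = 2∫_0^{2*pi} h(θ) cos(-θ) dθ.
Integrating by parts (boundary term plus one more integral), an antiderivative of (θ) cos(-θ) is θ*sin(θ) + cos(θ); evaluating from 0 to 2*pi: ∫_{0}^{2*pi} (θ) cos(-θ) dθ = (1) - (1) = 0.
So ∫_{-2*pi}^{2*pi} h(θ) cos(-θ) dθ = 0.
Hence Re(c_{-2}) = (1/(4*pi))·(0) = 0.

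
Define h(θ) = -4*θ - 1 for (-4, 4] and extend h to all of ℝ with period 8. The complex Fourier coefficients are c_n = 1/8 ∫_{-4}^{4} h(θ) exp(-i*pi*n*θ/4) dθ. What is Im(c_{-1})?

-16/pi

Since h is real-valued, Im(c_{-1}) = -1/8 ∫_{-4}^{4} h(θ) sin(-pi*θ/4) dθ = b_{1}/2.
Integrating by parts (boundary term plus one more integral), an antiderivative of (-4*θ - 1) sin(-pi*θ/4) is -16*θ*cos(pi*θ/4)/pi + 64*sin(pi*θ/4)/pi**2 - 4*cos(pi*θ/4)/pi; evaluating from -4 to 4: ∫_{-4}^{4} (-4*θ - 1) sin(-pi*θ/4) dθ = (68/pi) - (-60/pi) = 128/pi.
Hence Im(c_{-1}) = (-1/8)·(128/pi) = -16/pi.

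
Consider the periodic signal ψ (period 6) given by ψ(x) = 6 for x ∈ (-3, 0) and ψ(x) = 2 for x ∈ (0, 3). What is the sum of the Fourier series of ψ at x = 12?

4

x = 12 differs from x = 0 by 2 full period(s), and the series is 6-periodic.
At x = 0 the one-sided limits are ψ(0^-) = 6 and ψ(0^+) = 2.
By Dirichlet's theorem the series converges to their average, [(6) + (2)]/2 = 4.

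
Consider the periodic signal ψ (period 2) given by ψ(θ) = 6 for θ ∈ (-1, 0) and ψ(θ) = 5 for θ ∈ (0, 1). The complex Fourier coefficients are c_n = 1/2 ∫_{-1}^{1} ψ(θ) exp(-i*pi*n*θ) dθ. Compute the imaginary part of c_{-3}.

-1/(3*pi)

Since ψ is real-valued, Im(c_{-3}) = -1/2 ∫_{-1}^{1} ψ(θ) sin(-3*pi*θ) dθ = b_{3}/2.
Split the integral at the breakpoints.
Directly, an antiderivative of (6) sin(-3*pi*θ) is 2*cos(3*pi*θ)/pi; evaluating from -1 to 0: ∫_{-1}^{0} (6) sin(-3*pi*θ) dθ = (2/pi) - (-2/pi) = 4/pi.
Directly, an antiderivative of (5) sin(-3*pi*θ) is 5*cos(3*pi*θ)/(3*pi); evaluating from 0 to 1: ∫_{0}^{1} (5) sin(-3*pi*θ) dθ = (-5/(3*pi)) - (5/(3*pi)) = -10/(3*pi).
So ∫_{-1}^{1} ψ(θ) sin(-3*pi*θ) dθ = 2/(3*pi).
Hence Im(c_{-3}) = (-1/2)·(2/(3*pi)) = -1/(3*pi).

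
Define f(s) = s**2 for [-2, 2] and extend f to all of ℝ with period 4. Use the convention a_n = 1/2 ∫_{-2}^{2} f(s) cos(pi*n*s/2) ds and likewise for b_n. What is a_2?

4/pi**2

a_2 = 1/2 ∫_{-2}^{2} f(s) cos(pi*s) ds.
f is even and cos(pi*s) is even, so the integrand is even and a_2 = ∫_0^{2} f(s) cos(pi*s) ds.
Integrating by parts twice (tabular method), an antiderivative of (s**2) cos(pi*s) is s**2*sin(pi*s)/pi + 2*s*cos(pi*s)/pi**2 - 2*sin(pi*s)/pi**3; evaluating from 0 to 2: ∫_{0}^{2} (s**2) cos(pi*s) ds = (4/pi**2) - (0) = 4/pi**2.
Hence a_2 = 4/pi**2.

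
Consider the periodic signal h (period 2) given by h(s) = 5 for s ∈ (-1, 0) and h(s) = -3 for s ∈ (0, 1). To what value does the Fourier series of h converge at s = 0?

At s = 0 the one-sided limits are h(0^-) = 5 and h(0^+) = -3.
By Dirichlet's theorem the series converges to their average, [(5) + (-3)]/2 = 1.

1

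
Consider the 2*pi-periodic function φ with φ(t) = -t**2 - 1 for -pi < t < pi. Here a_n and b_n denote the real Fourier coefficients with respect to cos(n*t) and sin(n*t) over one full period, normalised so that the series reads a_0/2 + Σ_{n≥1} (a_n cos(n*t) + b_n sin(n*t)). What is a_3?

4/9

a_3 = 1/pi ∫_{-pi}^{pi} φ(t) cos(3*t) dt.
φ is even and cos(3*t) is even, so the integrand is even and a_3 = 2/pi ∫_0^{pi} φ(t) cos(3*t) dt.
Integrating by parts twice (tabular method), an antiderivative of (-t**2 - 1) cos(3*t) is -t**2*sin(3*t)/3 - 2*t*cos(3*t)/9 - 7*sin(3*t)/27; evaluating from 0 to pi: ∫_{0}^{pi} (-t**2 - 1) cos(3*t) dt = (2*pi/9) - (0) = 2*pi/9.
Hence a_3 = (2/pi)·(2*pi/9) = 4/9.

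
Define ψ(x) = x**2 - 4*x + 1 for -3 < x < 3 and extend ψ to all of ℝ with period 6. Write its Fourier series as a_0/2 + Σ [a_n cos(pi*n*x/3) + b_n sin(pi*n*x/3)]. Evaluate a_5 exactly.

a_5 = 1/3 ∫_{-3}^{3} ψ(x) cos(5*pi*x/3) dx.
Integrating by parts twice (tabular method), an antiderivative of (x**2 - 4*x + 1) cos(5*pi*x/3) is 3*x**2*sin(5*pi*x/3)/(5*pi) - 12*x*sin(5*pi*x/3)/(5*pi) + 18*x*cos(5*pi*x/3)/(25*pi**2) - 54*sin(5*pi*x/3)/(125*pi**3) + 3*sin(5*pi*x/3)/(5*pi) - 36*cos(5*pi*x/3)/(25*pi**2); evaluating from -3 to 3: ∫_{-3}^{3} (x**2 - 4*x + 1) cos(5*pi*x/3) dx = (-18/(25*pi**2)) - (18/(5*pi**2)) = -108/(25*pi**2).
Hence a_5 = (1/3)·(-108/(25*pi**2)) = -36/(25*pi**2).

-36/(25*pi**2)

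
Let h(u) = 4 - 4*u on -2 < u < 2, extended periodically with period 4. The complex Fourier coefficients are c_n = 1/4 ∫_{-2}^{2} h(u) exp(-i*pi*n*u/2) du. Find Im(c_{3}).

Since h is real-valued, Im(c_{3}) = -1/4 ∫_{-2}^{2} h(u) sin(3*pi*u/2) du = -b_{3}/2.
Integrating by parts (boundary term plus one more integral), an antiderivative of (4 - 4*u) sin(3*pi*u/2) is 8*u*cos(3*pi*u/2)/(3*pi) - 16*sin(3*pi*u/2)/(9*pi**2) - 8*cos(3*pi*u/2)/(3*pi); evaluating from -2 to 2: ∫_{-2}^{2} (4 - 4*u) sin(3*pi*u/2) du = (-8/(3*pi)) - (8/pi) = -32/(3*pi).
Hence Im(c_{3}) = (-1/4)·(-32/(3*pi)) = 8/(3*pi).

8/(3*pi)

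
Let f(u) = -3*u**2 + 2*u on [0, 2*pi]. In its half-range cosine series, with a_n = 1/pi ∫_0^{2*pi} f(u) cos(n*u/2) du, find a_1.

a_1 = 1/pi ∫_0^{2*pi} (-3*u**2 + 2*u) cos(u/2) du.
Integrating by parts twice (tabular method), an antiderivative of (-3*u**2 + 2*u) cos(u/2) is -6*u**2*sin(u/2) + 4*u*sin(u/2) - 24*u*cos(u/2) + 48*sin(u/2) + 8*cos(u/2); evaluating from 0 to 2*pi: ∫_{0}^{2*pi} (-3*u**2 + 2*u) cos(u/2) du = (-8 + 48*pi) - (8) = -16 + 48*pi.
Hence a_1 = (1/pi)·(-16 + 48*pi) = 48 - 16/pi.

48 - 16/pi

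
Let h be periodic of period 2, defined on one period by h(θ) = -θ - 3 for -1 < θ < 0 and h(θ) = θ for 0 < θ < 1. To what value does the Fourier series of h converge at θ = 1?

-1/2

θ = 1 differs from θ = -1 by 1 full period(s), and the series is 2-periodic.
At θ = -1 the one-sided limits are h(-1^-) = 1 and h(-1^+) = -2.
By Dirichlet's theorem the series converges to their average, [(1) + (-2)]/2 = -1/2.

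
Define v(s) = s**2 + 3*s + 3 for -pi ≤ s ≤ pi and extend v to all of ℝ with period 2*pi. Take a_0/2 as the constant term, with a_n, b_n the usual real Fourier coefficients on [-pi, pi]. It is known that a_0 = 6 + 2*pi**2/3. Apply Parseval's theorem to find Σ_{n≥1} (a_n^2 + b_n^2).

pi**2*(8*pi**2/45 + 6)

Parseval: a_0^2/2 + Σ_{n≥1} (a_n^2+b_n^2) = 1/pi ∫_{-pi}^{pi} v(s)^2 ds = 18 + 2*pi**4/5 + 10*pi**2.
Subtract a_0^2/2 = 2*(9 + pi**2)**2/9: Σ (a_n^2+b_n^2) = pi**2*(8*pi**2/45 + 6).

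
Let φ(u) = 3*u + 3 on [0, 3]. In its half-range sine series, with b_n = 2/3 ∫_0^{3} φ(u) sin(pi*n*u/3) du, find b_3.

b_3 = 2/3 ∫_0^{3} (3*u + 3) sin(pi*u) du.
Integrating by parts (boundary term plus one more integral), an antiderivative of (3*u + 3) sin(pi*u) is -3*u*cos(pi*u)/pi + 3*sin(pi*u)/pi**2 - 3*cos(pi*u)/pi; evaluating from 0 to 3: ∫_{0}^{3} (3*u + 3) sin(pi*u) du = (12/pi) - (-3/pi) = 15/pi.
Hence b_3 = (2/3)·(15/pi) = 10/pi.

10/pi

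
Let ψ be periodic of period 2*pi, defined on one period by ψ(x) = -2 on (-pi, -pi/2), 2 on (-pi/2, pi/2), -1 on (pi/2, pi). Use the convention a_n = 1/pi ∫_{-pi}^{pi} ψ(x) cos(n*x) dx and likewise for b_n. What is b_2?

-1/pi

b_2 = 1/pi ∫_{-pi}^{pi} ψ(x) sin(2*x) dx.
Split the integral at the breakpoints.
Directly, an antiderivative of (-2) sin(2*x) is cos(2*x); evaluating from -pi to -pi/2: ∫_{-pi}^{-pi/2} (-2) sin(2*x) dx = (-1) - (1) = -2.
Directly, an antiderivative of (2) sin(2*x) is -cos(2*x); evaluating from -pi/2 to pi/2: ∫_{-pi/2}^{pi/2} (2) sin(2*x) dx = (1) - (1) = 0.
Directly, an antiderivative of (-1) sin(2*x) is cos(2*x)/2; evaluating from pi/2 to pi: ∫_{pi/2}^{pi} (-1) sin(2*x) dx = (1/2) - (-1/2) = 1.
Summing the pieces and multiplying by (1/pi) gives b_2 = -1/pi.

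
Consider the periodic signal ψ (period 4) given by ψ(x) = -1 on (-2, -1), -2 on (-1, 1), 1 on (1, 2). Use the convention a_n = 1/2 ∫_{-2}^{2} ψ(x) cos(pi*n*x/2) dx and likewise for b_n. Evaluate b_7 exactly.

2/(7*pi)

b_7 = 1/2 ∫_{-2}^{2} ψ(x) sin(7*pi*x/2) dx.
Split the integral at the breakpoints.
Directly, an antiderivative of (-1) sin(7*pi*x/2) is 2*cos(7*pi*x/2)/(7*pi); evaluating from -2 to -1: ∫_{-2}^{-1} (-1) sin(7*pi*x/2) dx = (0) - (-2/(7*pi)) = 2/(7*pi).
Directly, an antiderivative of (-2) sin(7*pi*x/2) is 4*cos(7*pi*x/2)/(7*pi); evaluating from -1 to 1: ∫_{-1}^{1} (-2) sin(7*pi*x/2) dx = (0) - (0) = 0.
Directly, an antiderivative of (1) sin(7*pi*x/2) is -2*cos(7*pi*x/2)/(7*pi); evaluating from 1 to 2: ∫_{1}^{2} (1) sin(7*pi*x/2) dx = (2/(7*pi)) - (0) = 2/(7*pi).
Summing the pieces and multiplying by (1/2) gives b_7 = 2/(7*pi).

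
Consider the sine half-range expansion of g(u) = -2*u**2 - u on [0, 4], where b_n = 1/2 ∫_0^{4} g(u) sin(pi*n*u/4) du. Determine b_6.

b_6 = 1/2 ∫_0^{4} (-2*u**2 - u) sin(3*pi*u/2) du.
Integrating by parts twice (tabular method), an antiderivative of (-2*u**2 - u) sin(3*pi*u/2) is 4*u**2*cos(3*pi*u/2)/(3*pi) - 16*u*sin(3*pi*u/2)/(9*pi**2) + 2*u*cos(3*pi*u/2)/(3*pi) - 4*sin(3*pi*u/2)/(9*pi**2) - 32*cos(3*pi*u/2)/(27*pi**3); evaluating from 0 to 4: ∫_{0}^{4} (-2*u**2 - u) sin(3*pi*u/2) du = (-32/(27*pi**3) + 24/pi) - (-32/(27*pi**3)) = 24/pi.
Hence b_6 = (1/2)·(24/pi) = 12/pi.

12/pi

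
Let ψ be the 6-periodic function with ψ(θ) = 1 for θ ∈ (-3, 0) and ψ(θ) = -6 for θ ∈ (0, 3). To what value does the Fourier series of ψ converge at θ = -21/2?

θ = -21/2 differs from θ = 3/2 by -2 full period(s), and the series is 6-periodic.
ψ is continuous at θ = 3/2 with value -6, so the series converges to -6 there.

-6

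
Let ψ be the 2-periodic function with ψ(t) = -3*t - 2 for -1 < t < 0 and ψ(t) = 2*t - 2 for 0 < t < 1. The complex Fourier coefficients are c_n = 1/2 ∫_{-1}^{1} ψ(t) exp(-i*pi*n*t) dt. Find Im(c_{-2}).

Since ψ is real-valued, Im(c_{-2}) = -1/2 ∫_{-1}^{1} ψ(t) sin(-2*pi*t) dt = b_{2}/2.
Split the integral at the breakpoints.
Integrating by parts (boundary term plus one more integral), an antiderivative of (-3*t - 2) sin(-2*pi*t) is -3*t*cos(2*pi*t)/(2*pi) + 3*sin(2*pi*t)/(4*pi**2) - cos(2*pi*t)/pi; evaluating from -1 to 0: ∫_{-1}^{0} (-3*t - 2) sin(-2*pi*t) dt = (-1/pi) - (1/(2*pi)) = -3/(2*pi).
Integrating by parts (boundary term plus one more integral), an antiderivative of (2*t - 2) sin(-2*pi*t) is t*cos(2*pi*t)/pi - sin(2*pi*t)/(2*pi**2) - cos(2*pi*t)/pi; evaluating from 0 to 1: ∫_{0}^{1} (2*t - 2) sin(-2*pi*t) dt = (0) - (-1/pi) = 1/pi.
So ∫_{-1}^{1} ψ(t) sin(-2*pi*t) dt = -1/(2*pi).
Hence Im(c_{-2}) = (-1/2)·(-1/(2*pi)) = 1/(4*pi).

1/(4*pi)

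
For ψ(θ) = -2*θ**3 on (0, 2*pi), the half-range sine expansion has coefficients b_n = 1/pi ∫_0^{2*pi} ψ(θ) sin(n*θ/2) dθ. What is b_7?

b_7 = 1/pi ∫_0^{2*pi} (-2*θ**3) sin(7*θ/2) dθ.
Integrating by parts three times (tabular method), an antiderivative of (-2*θ**3) sin(7*θ/2) is 4*θ**3*cos(7*θ/2)/7 - 24*θ**2*sin(7*θ/2)/49 - 96*θ*cos(7*θ/2)/343 + 192*sin(7*θ/2)/2401; evaluating from 0 to 2*pi: ∫_{0}^{2*pi} (-2*θ**3) sin(7*θ/2) dθ = (32*pi*(6 - 49*pi**2)/343) - (0) = 32*pi*(6 - 49*pi**2)/343.
Hence b_7 = (1/pi)·(32*pi*(6 - 49*pi**2)/343) = 192/343 - 32*pi**2/7.

192/343 - 32*pi**2/7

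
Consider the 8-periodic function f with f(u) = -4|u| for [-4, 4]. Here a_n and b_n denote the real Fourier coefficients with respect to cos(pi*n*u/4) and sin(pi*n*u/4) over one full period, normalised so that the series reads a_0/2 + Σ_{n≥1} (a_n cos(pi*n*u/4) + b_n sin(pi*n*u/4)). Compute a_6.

a_6 = 1/4 ∫_{-4}^{4} f(u) cos(3*pi*u/2) du.
f is even and cos(3*pi*u/2) is even, so the integrand is even and a_6 = 1/2 ∫_0^{4} f(u) cos(3*pi*u/2) du.
Integrating by parts (boundary term plus one more integral), an antiderivative of (-4*u) cos(3*pi*u/2) is -8*u*sin(3*pi*u/2)/(3*pi) - 16*cos(3*pi*u/2)/(9*pi**2); evaluating from 0 to 4: ∫_{0}^{4} (-4*u) cos(3*pi*u/2) du = (-16/(9*pi**2)) - (-16/(9*pi**2)) = 0.
Hence a_6 = (1/2)·(0) = 0.

0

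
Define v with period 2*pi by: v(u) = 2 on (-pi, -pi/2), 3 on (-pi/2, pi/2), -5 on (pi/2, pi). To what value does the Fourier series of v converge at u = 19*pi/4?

-5

u = 19*pi/4 differs from u = 3*pi/4 by 2 full period(s), and the series is 2*pi-periodic.
v is continuous at u = 3*pi/4 with value -5, so the series converges to -5 there.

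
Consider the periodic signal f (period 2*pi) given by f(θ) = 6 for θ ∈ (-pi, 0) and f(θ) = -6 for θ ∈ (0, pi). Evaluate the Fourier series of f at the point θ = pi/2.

f is continuous at θ = pi/2 with value -6, so the series converges to -6 there.

-6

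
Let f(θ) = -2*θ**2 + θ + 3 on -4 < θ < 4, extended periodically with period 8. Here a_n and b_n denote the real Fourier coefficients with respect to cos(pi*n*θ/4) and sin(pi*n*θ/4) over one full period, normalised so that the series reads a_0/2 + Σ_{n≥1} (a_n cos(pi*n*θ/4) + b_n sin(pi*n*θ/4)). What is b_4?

-2/pi

b_4 = 1/4 ∫_{-4}^{4} f(θ) sin(pi*θ) dθ.
Integrating by parts twice (tabular method), an antiderivative of (-2*θ**2 + θ + 3) sin(pi*θ) is 2*θ**2*cos(pi*θ)/pi - 4*θ*sin(pi*θ)/pi**2 - θ*cos(pi*θ)/pi + sin(pi*θ)/pi**2 - 3*cos(pi*θ)/pi - 4*cos(pi*θ)/pi**3; evaluating from -4 to 4: ∫_{-4}^{4} (-2*θ**2 + θ + 3) sin(pi*θ) dθ = (-4/pi**3 + 25/pi) - (-4/pi**3 + 33/pi) = -8/pi.
Hence b_4 = (1/4)·(-8/pi) = -2/pi.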